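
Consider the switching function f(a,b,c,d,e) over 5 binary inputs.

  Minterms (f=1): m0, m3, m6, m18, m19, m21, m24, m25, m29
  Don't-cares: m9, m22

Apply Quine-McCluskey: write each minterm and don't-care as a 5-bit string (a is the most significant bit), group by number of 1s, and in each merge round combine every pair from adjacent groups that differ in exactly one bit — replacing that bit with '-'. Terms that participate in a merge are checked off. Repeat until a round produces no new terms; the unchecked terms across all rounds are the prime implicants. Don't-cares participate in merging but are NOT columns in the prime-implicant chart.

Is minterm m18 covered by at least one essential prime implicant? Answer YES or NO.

NO

[col 0] 00000, 00011*, 00110*, 01001*, 10010*, 10011*, 10101*, 10110*, 11000*, 11001*, 11101*
[col 1] -0011, -0110, -1001, 1-101, 10-10, 1001-, 11-01, 1100-
Prime implicants: -0011, -0110, -1001, 00000, 1-101, 10-10, 1001-, 11-01, 1100-
PI chart (minterm → PIs covering it):
  0 | 00000  (sole → essential)
  3 | -0011  (sole → essential)
  6 | -0110  (sole → essential)
  18 | 10-10,1001-
  19 | -0011,1001-
  21 | 1-101  (sole → essential)
  24 | 1100-  (sole → essential)
  25 | -1001,11-01,1100-
  29 | 1-101,11-01
Essential prime implicants: -0011, -0110, 00000, 1-101, 1100-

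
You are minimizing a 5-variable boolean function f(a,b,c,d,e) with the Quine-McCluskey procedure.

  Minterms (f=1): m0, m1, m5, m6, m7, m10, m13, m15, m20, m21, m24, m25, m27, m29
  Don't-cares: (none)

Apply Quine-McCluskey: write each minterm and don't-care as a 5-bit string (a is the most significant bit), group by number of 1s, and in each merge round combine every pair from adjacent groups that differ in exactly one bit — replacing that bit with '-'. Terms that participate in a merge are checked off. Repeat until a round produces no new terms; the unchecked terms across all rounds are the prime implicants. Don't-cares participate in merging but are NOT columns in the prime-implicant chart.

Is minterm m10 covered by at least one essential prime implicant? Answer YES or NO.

YES

Round 0: 00000✓ 00001✓ 00101✓ 00110✓ 00111✓ 01010 01101✓ 01111✓ 10100✓ 10101✓ 11000✓ 11001✓ 11011✓ 11101✓
Round 1: -0101✓ -1101✓ 0-101✓ 0-111✓ 00-01 0000- 001-1✓ 0011- 011-1✓ 1-101✓ 1010- 11-01 110-1 1100-
Round 2: --101 0-1-1
PIs = {--101, 0-1-1, 00-01, 0000-, 0011-, 01010, 1010-, 11-01, 110-1, 1100-}
Coverage chart:
  m0: 0000- ←essential
  m1: 00-01,0000-
  m5: --101,0-1-1,00-01
  m6: 0011- ←essential
  m7: 0-1-1,0011-
  m10: 01010 ←essential
  m13: --101,0-1-1
  m15: 0-1-1 ←essential
  m20: 1010- ←essential
  m21: --101,1010-
  m24: 1100- ←essential
  m25: 11-01,110-1,1100-
  m27: 110-1 ←essential
  m29: --101,11-01
Essential: 0-1-1, 0000-, 0011-, 01010, 1010-, 110-1, 1100-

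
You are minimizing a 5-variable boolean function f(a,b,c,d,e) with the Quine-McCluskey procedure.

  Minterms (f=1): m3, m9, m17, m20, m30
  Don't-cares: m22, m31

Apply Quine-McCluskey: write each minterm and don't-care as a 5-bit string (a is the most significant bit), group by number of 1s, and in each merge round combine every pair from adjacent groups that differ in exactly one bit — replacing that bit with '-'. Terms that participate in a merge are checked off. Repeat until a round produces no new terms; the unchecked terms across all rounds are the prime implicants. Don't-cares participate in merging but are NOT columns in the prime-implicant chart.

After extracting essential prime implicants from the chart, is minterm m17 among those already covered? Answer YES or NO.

[col 0] 00011, 01001, 10001, 10100*, 10110*, 11110*, 11111*
[col 1] 1-110, 101-0, 1111-
Prime implicants: 00011, 01001, 1-110, 10001, 101-0, 1111-
PI chart (minterm → PIs covering it):
  3 | 00011  (sole → essential)
  9 | 01001  (sole → essential)
  17 | 10001  (sole → essential)
  20 | 101-0  (sole → essential)
  30 | 1-110,1111-
Essential prime implicants: 00011, 01001, 10001, 101-0

YES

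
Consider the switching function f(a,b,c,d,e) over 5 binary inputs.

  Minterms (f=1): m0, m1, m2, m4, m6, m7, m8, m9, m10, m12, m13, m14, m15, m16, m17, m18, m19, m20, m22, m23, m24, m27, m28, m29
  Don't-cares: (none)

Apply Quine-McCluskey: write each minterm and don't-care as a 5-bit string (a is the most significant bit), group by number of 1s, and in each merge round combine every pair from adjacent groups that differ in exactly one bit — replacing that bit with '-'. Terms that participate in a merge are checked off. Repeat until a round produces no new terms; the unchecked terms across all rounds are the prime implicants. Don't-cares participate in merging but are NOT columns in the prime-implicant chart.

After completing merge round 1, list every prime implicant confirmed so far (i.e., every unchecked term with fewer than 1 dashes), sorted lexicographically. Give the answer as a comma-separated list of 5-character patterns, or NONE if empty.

NONE

[col 0] 00000*, 00001*, 00010*, 00100*, 00110*, 00111*, 01000*, 01001*, 01010*, 01100*, 01101*, 01110*, 01111*, 10000*, 10001*, 10010*, 10011*, 10100*, 10110*, 10111*, 11000*, 11011*, 11100*, 11101*
[col 1] -0000*, -0001*, -0010*, -0100*, -0110*, -0111*, -1000*, -1100*, -1101*, 0-000*, 0-001*, 0-010*, 0-100*, 0-110*, 0-111*, 00-00*, 00-10*, 000-0*, 0000-*, 001-0*, 0011-*, 01-00*, 01-01*, 01-10*, 010-0*, 0100-*, 011-0*, 011-1*, 0110-*, 0111-*, 1-000*, 1-011, 1-100*, 10-00*, 10-10*, 10-11*, 100-0*, 100-1*, 1000-*, 1001-*, 101-0*, 1011-*, 11-00*, 1110-*
[col 2] --000*, --100*, -0-00*, -0-10*, -00-0*, -000-, -01-0*, -011-, -1-00*, -110-, 0--00*, 0--10*, 0-0-0*, 0-00-, 0-1-0*, 0-11-, 00--0*, 01--0*, 01-0-, 011--, 1--00*, 10--0*, 10-1-, 100--
[col 3] ---00, -0--0, 0---0
Prime implicants: ---00, -0--0, -000-, -011-, -110-, 0---0, 0-00-, 0-11-, 01-0-, 011--, 1-011, 10-1-, 100--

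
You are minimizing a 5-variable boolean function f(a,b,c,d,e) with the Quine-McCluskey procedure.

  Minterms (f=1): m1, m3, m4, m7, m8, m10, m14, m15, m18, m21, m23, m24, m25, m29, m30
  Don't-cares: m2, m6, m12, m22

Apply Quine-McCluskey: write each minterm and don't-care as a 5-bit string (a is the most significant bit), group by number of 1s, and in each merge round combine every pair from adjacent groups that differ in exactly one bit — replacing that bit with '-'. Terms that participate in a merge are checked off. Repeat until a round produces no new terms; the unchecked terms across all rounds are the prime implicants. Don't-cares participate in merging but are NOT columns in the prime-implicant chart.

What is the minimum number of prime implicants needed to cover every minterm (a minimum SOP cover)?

9

size-2^0 implicants → 00001(✓)  00010(✓)  00011(✓)  00100(✓)  00110(✓)  00111(✓)  01000(✓)  01010(✓)  01100(✓)  01110(✓)  01111(✓)  10010(✓)  10101(✓)  10110(✓)  10111(✓)  11000(✓)  11001(✓)  11101(✓)  11110(✓)
size-2^1 implicants → -0010(✓)  -0110(✓)  -0111(✓)  -1000  -1110(✓)  0-010(✓)  0-100(✓)  0-110(✓)  0-111(✓)  00-10(✓)  00-11(✓)  000-1  0001-(✓)  001-0(✓)  0011-(✓)  01-00(✓)  01-10(✓)  010-0(✓)  011-0(✓)  0111-(✓)  1-101  1-110(✓)  10-10(✓)  101-1  1011-(✓)  11-01  1100-
size-2^2 implicants → --110  -0-10  -011-  0--10  0-1-0  0-11-  00-1-  01--0
Unchecked terms (primes): --110, -0-10, -011-, -1000, 0--10, 0-1-0, 0-11-, 00-1-, 000-1, 01--0, 1-101, 101-1, 11-01, 1100-
Minterm coverage:
  m1 ⊆ 000-1 [E]
  m3 ⊆ 00-1-,000-1
  m4 ⊆ 0-1-0 [E]
  m7 ⊆ -011-,0-11-,00-1-
  m8 ⊆ -1000,01--0
  m10 ⊆ 0--10,01--0
  m14 ⊆ --110,0--10,0-1-0,0-11-,01--0
  m15 ⊆ 0-11- [E]
  m18 ⊆ -0-10 [E]
  m21 ⊆ 1-101,101-1
  m23 ⊆ -011-,101-1
  m24 ⊆ -1000,1100-
  m25 ⊆ 11-01,1100-
  m29 ⊆ 1-101,11-01
  m30 ⊆ --110 [E]
E = {--110, -0-10, 0-1-0, 0-11-, 000-1}
Petrick residual → -011-, 01--0, 1-101, 1100-
Cover = cde' + b'de' + b'cd + a'ce' + a'cd + a'b'c'e + a'be' + acd'e + abc'd'  |cover|=9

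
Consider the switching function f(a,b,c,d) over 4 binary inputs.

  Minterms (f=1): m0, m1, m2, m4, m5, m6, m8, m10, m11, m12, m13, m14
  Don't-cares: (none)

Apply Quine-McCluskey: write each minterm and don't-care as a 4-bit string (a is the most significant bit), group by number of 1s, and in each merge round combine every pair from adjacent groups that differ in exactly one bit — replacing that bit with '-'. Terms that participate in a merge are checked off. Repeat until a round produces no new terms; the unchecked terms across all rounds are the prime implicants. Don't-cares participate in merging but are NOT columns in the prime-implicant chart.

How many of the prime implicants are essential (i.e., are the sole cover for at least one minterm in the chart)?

4

Round 0: 0000✓ 0001✓ 0010✓ 0100✓ 0101✓ 0110✓ 1000✓ 1010✓ 1011✓ 1100✓ 1101✓ 1110✓
Round 1: -000✓ -010✓ -100✓ -101✓ -110✓ 0-00✓ 0-01✓ 0-10✓ 00-0✓ 000-✓ 01-0✓ 010-✓ 1-00✓ 1-10✓ 10-0✓ 101- 11-0✓ 110-✓
Round 2: --00✓ --10✓ -0-0✓ -1-0✓ -10- 0--0✓ 0-0- 1--0✓
Round 3: ---0
PIs = {---0, -10-, 0-0-, 101-}
Coverage chart:
  m0: ---0,0-0-
  m1: 0-0- ←essential
  m2: ---0 ←essential
  m4: ---0,-10-,0-0-
  m5: -10-,0-0-
  m6: ---0 ←essential
  m8: ---0 ←essential
  m10: ---0,101-
  m11: 101- ←essential
  m12: ---0,-10-
  m13: -10- ←essential
  m14: ---0 ←essential
Essential: ---0, -10-, 0-0-, 101-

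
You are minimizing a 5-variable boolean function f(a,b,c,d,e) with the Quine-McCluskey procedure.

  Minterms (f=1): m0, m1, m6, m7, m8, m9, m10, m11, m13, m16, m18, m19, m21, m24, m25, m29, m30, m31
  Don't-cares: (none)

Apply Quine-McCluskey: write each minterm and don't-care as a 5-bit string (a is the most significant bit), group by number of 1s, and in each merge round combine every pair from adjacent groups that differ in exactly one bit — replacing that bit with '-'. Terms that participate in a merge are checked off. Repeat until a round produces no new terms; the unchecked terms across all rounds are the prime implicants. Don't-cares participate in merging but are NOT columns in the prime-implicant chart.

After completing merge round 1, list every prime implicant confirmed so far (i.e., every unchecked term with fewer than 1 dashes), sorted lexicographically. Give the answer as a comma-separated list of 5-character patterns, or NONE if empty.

NONE

[col 0] 00000*, 00001*, 00110*, 00111*, 01000*, 01001*, 01010*, 01011*, 01101*, 10000*, 10010*, 10011*, 10101*, 11000*, 11001*, 11101*, 11110*, 11111*
[col 1] -0000*, -1000*, -1001*, -1101*, 0-000*, 0-001*, 0000-*, 0011-, 01-01*, 010-0*, 010-1*, 0100-*, 0101-*, 1-000*, 1-101, 100-0, 1001-, 11-01*, 1100-*, 111-1, 1111-
[col 2] --000, -1-01, -100-, 0-00-, 010--
Prime implicants: --000, -1-01, -100-, 0-00-, 0011-, 010--, 1-101, 100-0, 1001-, 111-1, 1111-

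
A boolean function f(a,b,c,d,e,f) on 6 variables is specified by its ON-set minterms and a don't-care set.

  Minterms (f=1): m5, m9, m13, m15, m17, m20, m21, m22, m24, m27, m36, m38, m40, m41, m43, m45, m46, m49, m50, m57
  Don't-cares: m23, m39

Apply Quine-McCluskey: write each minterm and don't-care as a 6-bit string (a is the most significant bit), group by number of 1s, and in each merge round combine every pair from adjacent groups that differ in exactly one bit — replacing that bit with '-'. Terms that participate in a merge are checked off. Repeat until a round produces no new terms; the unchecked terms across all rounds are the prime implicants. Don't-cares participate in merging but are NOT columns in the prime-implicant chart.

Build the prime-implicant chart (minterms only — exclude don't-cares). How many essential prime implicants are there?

[col 0] 000101*, 001001*, 001101*, 001111*, 010001*, 010100*, 010101*, 010110*, 010111*, 011000, 011011, 100100*, 100110*, 100111*, 101000*, 101001*, 101011*, 101101*, 101110*, 110001*, 110010, 111001*
[col 1] -01001*, -01101*, -10001, 0-0101, 00-101, 001-01*, 0011-1, 010-01, 0101-0*, 0101-1*, 01010-*, 01011-*, 1-1001, 10-110, 1001-0, 10011-, 101-01*, 1010-1, 10100-, 11-001
[col 2] -01-01, 0101--
Prime implicants: -01-01, -10001, 0-0101, 00-101, 0011-1, 010-01, 0101--, 011000, 011011, 1-1001, 10-110, 1001-0, 10011-, 1010-1, 10100-, 11-001, 110010
PI chart (minterm → PIs covering it):
  5 | 0-0101,00-101
  9 | -01-01  (sole → essential)
  13 | -01-01,00-101,0011-1
  15 | 0011-1  (sole → essential)
  17 | -10001,010-01
  20 | 0101--  (sole → essential)
  21 | 0-0101,010-01,0101--
  22 | 0101--  (sole → essential)
  24 | 011000  (sole → essential)
  27 | 011011  (sole → essential)
  36 | 1001-0  (sole → essential)
  38 | 10-110,1001-0,10011-
  40 | 10100-  (sole → essential)
  41 | -01-01,1-1001,1010-1,10100-
  43 | 1010-1  (sole → essential)
  45 | -01-01  (sole → essential)
  46 | 10-110  (sole → essential)
  49 | -10001,11-001
  50 | 110010  (sole → essential)
  57 | 1-1001,11-001
Essential prime implicants: -01-01, 0011-1, 0101--, 011000, 011011, 10-110, 1001-0, 1010-1, 10100-, 110010

10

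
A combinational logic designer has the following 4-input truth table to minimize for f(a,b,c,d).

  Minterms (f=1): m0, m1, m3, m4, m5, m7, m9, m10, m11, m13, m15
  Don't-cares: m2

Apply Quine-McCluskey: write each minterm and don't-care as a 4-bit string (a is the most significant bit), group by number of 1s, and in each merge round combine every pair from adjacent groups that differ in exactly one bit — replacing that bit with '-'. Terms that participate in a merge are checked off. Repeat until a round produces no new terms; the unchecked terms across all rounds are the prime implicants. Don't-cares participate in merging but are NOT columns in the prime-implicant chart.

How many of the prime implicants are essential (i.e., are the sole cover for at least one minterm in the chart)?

[col 0] 0000*, 0001*, 0010*, 0011*, 0100*, 0101*, 0111*, 1001*, 1010*, 1011*, 1101*, 1111*
[col 1] -001*, -010*, -011*, -101*, -111*, 0-00*, 0-01*, 0-11*, 00-0*, 00-1*, 000-*, 001-*, 01-1*, 010-*, 1-01*, 1-11*, 10-1*, 101-*, 11-1*
[col 2] --01*, --11*, -0-1*, -01-, -1-1*, 0--1*, 0-0-, 00--, 1--1*
[col 3] ---1
Prime implicants: ---1, -01-, 0-0-, 00--
PI chart (minterm → PIs covering it):
  0 | 0-0-,00--
  1 | ---1,0-0-,00--
  3 | ---1,-01-,00--
  4 | 0-0-  (sole → essential)
  5 | ---1,0-0-
  7 | ---1  (sole → essential)
  9 | ---1  (sole → essential)
  10 | -01-  (sole → essential)
  11 | ---1,-01-
  13 | ---1  (sole → essential)
  15 | ---1  (sole → essential)
Essential prime implicants: ---1, -01-, 0-0-

3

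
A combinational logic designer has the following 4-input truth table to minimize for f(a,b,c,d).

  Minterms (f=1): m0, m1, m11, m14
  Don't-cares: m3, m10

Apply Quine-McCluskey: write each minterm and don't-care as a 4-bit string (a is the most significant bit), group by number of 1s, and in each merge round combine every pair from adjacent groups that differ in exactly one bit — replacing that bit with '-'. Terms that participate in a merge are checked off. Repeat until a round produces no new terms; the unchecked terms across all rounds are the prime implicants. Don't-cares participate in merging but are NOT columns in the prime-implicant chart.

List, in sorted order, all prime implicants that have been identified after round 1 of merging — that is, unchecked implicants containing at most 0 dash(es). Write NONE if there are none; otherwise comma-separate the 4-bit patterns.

NONE

size-2^0 implicants → 0000(✓)  0001(✓)  0011(✓)  1010(✓)  1011(✓)  1110(✓)
size-2^1 implicants → -011  00-1  000-  1-10  101-
Unchecked terms (primes): -011, 00-1, 000-, 1-10, 101-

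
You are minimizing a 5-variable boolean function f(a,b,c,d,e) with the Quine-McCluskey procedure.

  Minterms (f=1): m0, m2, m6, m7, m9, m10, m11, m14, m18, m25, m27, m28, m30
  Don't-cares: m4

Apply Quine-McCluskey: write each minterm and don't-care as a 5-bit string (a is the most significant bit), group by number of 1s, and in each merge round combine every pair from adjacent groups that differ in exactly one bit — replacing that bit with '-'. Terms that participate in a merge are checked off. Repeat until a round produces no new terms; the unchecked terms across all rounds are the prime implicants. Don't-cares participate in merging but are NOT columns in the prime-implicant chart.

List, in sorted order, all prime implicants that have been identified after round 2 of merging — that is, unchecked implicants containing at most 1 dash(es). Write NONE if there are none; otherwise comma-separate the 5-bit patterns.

-0010, -1110, 0011-, 0101-, 111-0

[col 0] 00000*, 00010*, 00100*, 00110*, 00111*, 01001*, 01010*, 01011*, 01110*, 10010*, 11001*, 11011*, 11100*, 11110*
[col 1] -0010, -1001*, -1011*, -1110, 0-010*, 0-110*, 00-00*, 00-10*, 000-0*, 001-0*, 0011-, 01-10*, 010-1*, 0101-, 110-1*, 111-0
[col 2] -10-1, 0--10, 00--0
Prime implicants: -0010, -10-1, -1110, 0--10, 00--0, 0011-, 0101-, 111-0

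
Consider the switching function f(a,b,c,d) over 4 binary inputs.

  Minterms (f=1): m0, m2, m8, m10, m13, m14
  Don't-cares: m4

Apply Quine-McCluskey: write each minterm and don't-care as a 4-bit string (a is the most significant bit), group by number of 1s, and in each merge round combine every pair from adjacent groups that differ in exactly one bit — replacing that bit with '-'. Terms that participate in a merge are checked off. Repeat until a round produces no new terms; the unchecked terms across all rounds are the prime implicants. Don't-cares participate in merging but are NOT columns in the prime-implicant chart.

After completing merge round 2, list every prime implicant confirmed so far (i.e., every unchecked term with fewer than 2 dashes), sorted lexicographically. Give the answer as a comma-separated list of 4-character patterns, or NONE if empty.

0-00, 1-10, 1101

[col 0] 0000*, 0010*, 0100*, 1000*, 1010*, 1101, 1110*
[col 1] -000*, -010*, 0-00, 00-0*, 1-10, 10-0*
[col 2] -0-0
Prime implicants: -0-0, 0-00, 1-10, 1101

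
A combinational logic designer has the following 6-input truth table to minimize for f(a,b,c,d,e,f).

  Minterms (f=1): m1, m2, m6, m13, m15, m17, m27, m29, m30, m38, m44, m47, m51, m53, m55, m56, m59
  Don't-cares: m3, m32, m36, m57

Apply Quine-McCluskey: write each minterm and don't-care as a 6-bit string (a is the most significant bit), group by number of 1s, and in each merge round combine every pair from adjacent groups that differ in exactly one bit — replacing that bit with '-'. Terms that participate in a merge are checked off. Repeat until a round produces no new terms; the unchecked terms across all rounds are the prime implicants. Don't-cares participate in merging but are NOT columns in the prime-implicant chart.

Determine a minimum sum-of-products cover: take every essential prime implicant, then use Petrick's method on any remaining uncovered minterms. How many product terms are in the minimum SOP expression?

Round 0: 000001✓ 000010✓ 000011✓ 000110✓ 001101✓ 001111✓ 010001✓ 011011✓ 011101✓ 011110 100000✓ 100100✓ 100110✓ 101100✓ 101111✓ 110011✓ 110101✓ 110111✓ 111000✓ 111001✓ 111011✓
Round 1: -00110 -01111 -11011 0-0001 0-1101 000-10 0000-1 00001- 0011-1 10-100 100-00 1001-0 11-011 110-11 1101-1 1110-1 11100-
PIs = {-00110, -01111, -11011, 0-0001, 0-1101, 000-10, 0000-1, 00001-, 0011-1, 011110, 10-100, 100-00, 1001-0, 11-011, 110-11, 1101-1, 1110-1, 11100-}
Coverage chart:
  m1: 0-0001,0000-1
  m2: 000-10,00001-
  m6: -00110,000-10
  m13: 0-1101,0011-1
  m15: -01111,0011-1
  m17: 0-0001 ←essential
  m27: -11011 ←essential
  m29: 0-1101 ←essential
  m30: 011110 ←essential
  m38: -00110,1001-0
  m44: 10-100 ←essential
  m47: -01111 ←essential
  m51: 11-011,110-11
  m53: 1101-1 ←essential
  m55: 110-11,1101-1
  m56: 11100- ←essential
  m59: -11011,11-011,1110-1
Essential: -01111, -11011, 0-0001, 0-1101, 011110, 10-100, 1101-1, 11100-
Petrick residual → -00110, 000-10, 11-011
Min cover (11 terms): b'c'def' + b'cdef + bcd'ef + a'c'd'e'f + a'cde'f + a'b'c'ef' + a'bcdef' + ab'de'f' + abd'ef + abc'df + abcd'e'

11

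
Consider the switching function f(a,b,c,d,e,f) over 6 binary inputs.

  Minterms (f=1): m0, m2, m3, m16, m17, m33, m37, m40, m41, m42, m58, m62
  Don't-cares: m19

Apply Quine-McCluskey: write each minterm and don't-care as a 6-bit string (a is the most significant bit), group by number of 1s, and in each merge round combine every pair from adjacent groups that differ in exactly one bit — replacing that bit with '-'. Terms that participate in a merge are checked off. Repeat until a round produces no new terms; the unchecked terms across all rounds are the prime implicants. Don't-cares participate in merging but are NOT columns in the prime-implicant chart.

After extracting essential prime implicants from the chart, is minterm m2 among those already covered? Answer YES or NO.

size-2^0 implicants → 000000(✓)  000010(✓)  000011(✓)  010000(✓)  010001(✓)  010011(✓)  100001(✓)  100101(✓)  101000(✓)  101001(✓)  101010(✓)  111010(✓)  111110(✓)
size-2^1 implicants → 0-0000  0-0011  0000-0  00001-  0100-1  01000-  1-1010  10-001  100-01  1010-0  10100-  111-10
Unchecked terms (primes): 0-0000, 0-0011, 0000-0, 00001-, 0100-1, 01000-, 1-1010, 10-001, 100-01, 1010-0, 10100-, 111-10
Minterm coverage:
  m0 ⊆ 0-0000,0000-0
  m2 ⊆ 0000-0,00001-
  m3 ⊆ 0-0011,00001-
  m16 ⊆ 0-0000,01000-
  m17 ⊆ 0100-1,01000-
  m33 ⊆ 10-001,100-01
  m37 ⊆ 100-01 [E]
  m40 ⊆ 1010-0,10100-
  m41 ⊆ 10-001,10100-
  m42 ⊆ 1-1010,1010-0
  m58 ⊆ 1-1010,111-10
  m62 ⊆ 111-10 [E]
E = {100-01, 111-10}

NO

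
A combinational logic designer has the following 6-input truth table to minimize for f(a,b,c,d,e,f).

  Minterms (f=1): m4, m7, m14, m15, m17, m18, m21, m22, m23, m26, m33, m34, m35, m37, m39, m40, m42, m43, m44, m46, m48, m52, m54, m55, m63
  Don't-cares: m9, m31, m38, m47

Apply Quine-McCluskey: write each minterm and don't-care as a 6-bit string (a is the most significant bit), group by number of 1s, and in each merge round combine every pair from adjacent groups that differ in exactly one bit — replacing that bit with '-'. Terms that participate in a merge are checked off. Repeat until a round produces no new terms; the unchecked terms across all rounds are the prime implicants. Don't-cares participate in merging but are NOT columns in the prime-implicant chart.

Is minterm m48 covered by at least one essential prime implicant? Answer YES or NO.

YES

Round 0: 000100 000111✓ 001001 001110✓ 001111✓ 010001✓ 010010✓ 010101✓ 010110✓ 010111✓ 011010✓ 011111✓ 100001✓ 100010✓ 100011✓ 100101✓ 100110✓ 100111✓ 101000✓ 101010✓ 101011✓ 101100✓ 101110✓ 101111✓ 110000✓ 110100✓ 110110✓ 110111✓ 111111✓
Round 1: -00111✓ -01110✓ -01111✓ -10110✓ -10111✓ -11111✓ 0-0111✓ 0-1111✓ 00-111✓ 00111-✓ 01-010 01-111✓ 010-01 010-10 0101-1 01011-✓ 1-0110✓ 1-0111✓ 1-1111✓ 10-010✓ 10-011✓ 10-110✓ 10-111✓ 100-01✓ 100-10✓ 100-11✓ 1000-1✓ 10001-✓ 1001-1✓ 10011-✓ 101-00✓ 101-10✓ 101-11✓ 1010-0✓ 10101-✓ 1011-0✓ 10111-✓ 11-111✓ 110-00 1101-0 11011-✓
Round 2: --0111✓ --1111✓ -0-111✓ -0111- -1-111✓ -1011- 0--111✓ 1--111✓ 1-011- 10--10✓ 10--11✓ 10-01-✓ 10-11-✓ 100--1 100-1-✓ 101--0 101-1-✓
Round 3: ---111 10--1-
PIs = {---111, -0111-, -1011-, 000100, 001001, 01-010, 010-01, 010-10, 0101-1, 1-011-, 10--1-, 100--1, 101--0, 110-00, 1101-0}
Coverage chart:
  m4: 000100 ←essential
  m7: ---111 ←essential
  m14: -0111- ←essential
  m15: ---111,-0111-
  m17: 010-01 ←essential
  m18: 01-010,010-10
  m21: 010-01,0101-1
  m22: -1011-,010-10
  m23: ---111,-1011-,0101-1
  m26: 01-010 ←essential
  m33: 100--1 ←essential
  m34: 10--1- ←essential
  m35: 10--1-,100--1
  m37: 100--1 ←essential
  m39: ---111,1-011-,10--1-,100--1
  m40: 101--0 ←essential
  m42: 10--1-,101--0
  m43: 10--1- ←essential
  m44: 101--0 ←essential
  m46: -0111-,10--1-,101--0
  m48: 110-00 ←essential
  m52: 110-00,1101-0
  m54: -1011-,1-011-,1101-0
  m55: ---111,-1011-,1-011-
  m63: ---111 ←essential
Essential: ---111, -0111-, 000100, 01-010, 010-01, 10--1-, 100--1, 101--0, 110-00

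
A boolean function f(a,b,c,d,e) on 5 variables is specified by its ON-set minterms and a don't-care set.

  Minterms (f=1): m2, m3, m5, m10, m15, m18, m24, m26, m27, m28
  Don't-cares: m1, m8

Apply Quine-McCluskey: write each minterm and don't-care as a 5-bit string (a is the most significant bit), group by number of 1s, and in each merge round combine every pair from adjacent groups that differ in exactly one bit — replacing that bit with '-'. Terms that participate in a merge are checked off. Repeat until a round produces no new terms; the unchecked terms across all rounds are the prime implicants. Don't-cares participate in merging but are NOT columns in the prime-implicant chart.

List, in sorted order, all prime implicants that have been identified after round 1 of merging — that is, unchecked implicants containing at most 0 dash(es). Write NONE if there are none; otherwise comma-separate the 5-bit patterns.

Round 0: 00001✓ 00010✓ 00011✓ 00101✓ 01000✓ 01010✓ 01111 10010✓ 11000✓ 11010✓ 11011✓ 11100✓
Round 1: -0010✓ -1000✓ -1010✓ 0-010✓ 00-01 000-1 0001- 010-0✓ 1-010✓ 11-00 110-0✓ 1101-
Round 2: --010 -10-0
PIs = {--010, -10-0, 00-01, 000-1, 0001-, 01111, 11-00, 1101-}

01111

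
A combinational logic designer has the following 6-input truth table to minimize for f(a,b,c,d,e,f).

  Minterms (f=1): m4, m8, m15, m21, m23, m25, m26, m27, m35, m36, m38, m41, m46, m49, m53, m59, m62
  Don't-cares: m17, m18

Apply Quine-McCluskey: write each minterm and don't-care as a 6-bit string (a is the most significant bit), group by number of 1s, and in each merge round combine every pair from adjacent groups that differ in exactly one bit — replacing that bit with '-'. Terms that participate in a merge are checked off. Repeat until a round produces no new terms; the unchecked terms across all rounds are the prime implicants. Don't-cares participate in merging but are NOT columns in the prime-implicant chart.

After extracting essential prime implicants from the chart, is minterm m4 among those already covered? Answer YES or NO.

YES

size-2^0 implicants → 000100(✓)  001000  001111  010001(✓)  010010(✓)  010101(✓)  010111(✓)  011001(✓)  011010(✓)  011011(✓)  100011  100100(✓)  100110(✓)  101001  101110(✓)  110001(✓)  110101(✓)  111011(✓)  111110(✓)
size-2^1 implicants → -00100  -10001(✓)  -10101(✓)  -11011  01-001  01-010  010-01(✓)  0101-1  0110-1  01101-  1-1110  10-110  1001-0  110-01(✓)
size-2^2 implicants → -10-01
Unchecked terms (primes): -00100, -10-01, -11011, 001000, 001111, 01-001, 01-010, 0101-1, 0110-1, 01101-, 1-1110, 10-110, 100011, 1001-0, 101001
Minterm coverage:
  m4 ⊆ -00100 [E]
  m8 ⊆ 001000 [E]
  m15 ⊆ 001111 [E]
  m21 ⊆ -10-01,0101-1
  m23 ⊆ 0101-1 [E]
  m25 ⊆ 01-001,0110-1
  m26 ⊆ 01-010,01101-
  m27 ⊆ -11011,0110-1,01101-
  m35 ⊆ 100011 [E]
  m36 ⊆ -00100,1001-0
  m38 ⊆ 10-110,1001-0
  m41 ⊆ 101001 [E]
  m46 ⊆ 1-1110,10-110
  m49 ⊆ -10-01 [E]
  m53 ⊆ -10-01 [E]
  m59 ⊆ -11011 [E]
  m62 ⊆ 1-1110 [E]
E = {-00100, -10-01, -11011, 001000, 001111, 0101-1, 1-1110, 100011, 101001}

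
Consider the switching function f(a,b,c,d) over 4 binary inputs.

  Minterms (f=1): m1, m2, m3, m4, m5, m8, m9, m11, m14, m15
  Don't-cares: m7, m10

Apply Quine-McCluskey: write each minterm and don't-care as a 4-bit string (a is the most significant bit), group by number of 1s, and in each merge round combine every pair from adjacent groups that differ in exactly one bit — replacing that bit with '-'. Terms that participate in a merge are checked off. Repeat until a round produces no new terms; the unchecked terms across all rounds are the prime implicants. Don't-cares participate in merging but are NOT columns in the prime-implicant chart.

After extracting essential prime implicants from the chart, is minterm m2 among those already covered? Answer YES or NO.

size-2^0 implicants → 0001(✓)  0010(✓)  0011(✓)  0100(✓)  0101(✓)  0111(✓)  1000(✓)  1001(✓)  1010(✓)  1011(✓)  1110(✓)  1111(✓)
size-2^1 implicants → -001(✓)  -010(✓)  -011(✓)  -111(✓)  0-01(✓)  0-11(✓)  00-1(✓)  001-(✓)  01-1(✓)  010-  1-10(✓)  1-11(✓)  10-0(✓)  10-1(✓)  100-(✓)  101-(✓)  111-(✓)
size-2^2 implicants → --11  -0-1  -01-  0--1  1-1-  10--
Unchecked terms (primes): --11, -0-1, -01-, 0--1, 010-, 1-1-, 10--
Minterm coverage:
  m1 ⊆ -0-1,0--1
  m2 ⊆ -01- [E]
  m3 ⊆ --11,-0-1,-01-,0--1
  m4 ⊆ 010- [E]
  m5 ⊆ 0--1,010-
  m8 ⊆ 10-- [E]
  m9 ⊆ -0-1,10--
  m11 ⊆ --11,-0-1,-01-,1-1-,10--
  m14 ⊆ 1-1- [E]
  m15 ⊆ --11,1-1-
E = {-01-, 010-, 1-1-, 10--}

YES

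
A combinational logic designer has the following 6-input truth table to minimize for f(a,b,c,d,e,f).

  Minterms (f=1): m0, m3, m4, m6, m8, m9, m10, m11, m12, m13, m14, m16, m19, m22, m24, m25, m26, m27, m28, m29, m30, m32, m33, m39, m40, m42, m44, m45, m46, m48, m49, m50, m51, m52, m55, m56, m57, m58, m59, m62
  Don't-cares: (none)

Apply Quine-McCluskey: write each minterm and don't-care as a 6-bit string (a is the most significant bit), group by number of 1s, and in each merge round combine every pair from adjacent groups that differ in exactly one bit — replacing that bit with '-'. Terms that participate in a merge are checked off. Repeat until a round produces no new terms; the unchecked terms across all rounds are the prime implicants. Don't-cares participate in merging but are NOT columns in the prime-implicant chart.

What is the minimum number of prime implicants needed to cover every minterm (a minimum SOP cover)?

Round 0: 000000✓ 000011✓ 000100✓ 000110✓ 001000✓ 001001✓ 001010✓ 001011✓ 001100✓ 001101✓ 001110✓ 010000✓ 010011✓ 010110✓ 011000✓ 011001✓ 011010✓ 011011✓ 011100✓ 011101✓ 011110✓ 100000✓ 100001✓ 100111✓ 101000✓ 101010✓ 101100✓ 101101✓ 101110✓ 110000✓ 110001✓ 110010✓ 110011✓ 110100✓ 110111✓ 111000✓ 111001✓ 111010✓ 111011✓ 111110✓
Round 1: -00000✓ -01000✓ -01010✓ -01100✓ -01101✓ -01110✓ -10000✓ -10011✓ -11000✓ -11001✓ -11010✓ -11011✓ -11110✓ 0-0000✓ 0-0011✓ 0-0110✓ 0-1000✓ 0-1001✓ 0-1010✓ 0-1011✓ 0-1100✓ 0-1101✓ 0-1110✓ 00-000✓ 00-011✓ 00-100✓ 00-110✓ 000-00✓ 0001-0✓ 001-00✓ 001-01✓ 001-10✓ 0010-0✓ 0010-1✓ 00100-✓ 00101-✓ 0011-0✓ 00110-✓ 01-000✓ 01-011✓ 01-110✓ 011-00✓ 011-01✓ 011-10✓ 0110-0✓ 0110-1✓ 01100-✓ 01101-✓ 0111-0✓ 01110-✓ 1-0000✓ 1-0001✓ 1-0111 1-1000✓ 1-1010✓ 1-1110✓ 10-000✓ 10000-✓ 101-00✓ 101-10✓ 1010-0✓ 1011-0✓ 10110-✓ 11-000✓ 11-001✓ 11-010✓ 11-011✓ 110-00 110-11 1100-0✓ 1100-1✓ 11000-✓ 11001-✓ 111-10✓ 1110-0✓ 1110-1✓ 11100-✓ 11101-✓
Round 2: --0000✓ --1000✓ --1010✓ --1110✓ -0-000✓ -01-00✓ -01-10✓ -010-0✓ -011-0✓ -0110- -1-000✓ -1-011 -11-10✓ -110-0✓ -110-1✓ -1100-✓ -1101-✓ 0--000✓ 0--011 0--110 0-1-00✓ 0-1-01✓ 0-1-10✓ 0-10-0✓ 0-10-1✓ 0-100-✓ 0-101-✓ 0-11-0✓ 0-110-✓ 00--00 00-1-0 001--0✓ 001-0-✓ 0010--✓ 011--0✓ 011-0-✓ 0110--✓ 1--000✓ 1-000- 1-1-10✓ 1-10-0✓ 101--0✓ 11-0-0✓ 11-0-1✓ 11-00-✓ 11-01-✓ 1100--✓ 1110--✓
Round 3: ---000 --1-10 --10-0 -01--0 -110-- 0-1--0 0-1-0- 0-10-- 11-0--
PIs = {---000, --1-10, --10-0, -01--0, -0110-, -1-011, -110--, 0--011, 0--110, 0-1--0, 0-1-0-, 0-10--, 00--00, 00-1-0, 1-000-, 1-0111, 11-0--, 110-00, 110-11}
Coverage chart:
  m0: ---000,00--00
  m3: 0--011 ←essential
  m4: 00--00,00-1-0
  m6: 0--110,00-1-0
  m8: ---000,--10-0,-01--0,0-1--0,0-1-0-,0-10--,00--00
  m9: 0-1-0-,0-10--
  m10: --1-10,--10-0,-01--0,0-1--0,0-10--
  m11: 0--011,0-10--
  m12: -01--0,-0110-,0-1--0,0-1-0-,00--00,00-1-0
  m13: -0110-,0-1-0-
  m14: --1-10,-01--0,0--110,0-1--0,00-1-0
  m16: ---000 ←essential
  m19: -1-011,0--011
  m22: 0--110 ←essential
  m24: ---000,--10-0,-110--,0-1--0,0-1-0-,0-10--
  m25: -110--,0-1-0-,0-10--
  m26: --1-10,--10-0,-110--,0-1--0,0-10--
  m27: -1-011,-110--,0--011,0-10--
  m28: 0-1--0,0-1-0-
  m29: 0-1-0- ←essential
  m30: --1-10,0--110,0-1--0
  m32: ---000,1-000-
  m33: 1-000- ←essential
  m39: 1-0111 ←essential
  m40: ---000,--10-0,-01--0
  m42: --1-10,--10-0,-01--0
  m44: -01--0,-0110-
  m45: -0110- ←essential
  m46: --1-10,-01--0
  m48: ---000,1-000-,11-0--,110-00
  m49: 1-000-,11-0--
  m50: 11-0-- ←essential
  m51: -1-011,11-0--,110-11
  m52: 110-00 ←essential
  m55: 1-0111,110-11
  m56: ---000,--10-0,-110--,11-0--
  m57: -110--,11-0--
  m58: --1-10,--10-0,-110--,11-0--
  m59: -1-011,-110--,11-0--
  m62: --1-10 ←essential
Essential: ---000, --1-10, -0110-, 0--011, 0--110, 0-1-0-, 1-000-, 1-0111, 11-0--, 110-00
Petrick residual → 00--00
Min cover (11 terms): d'e'f' + cef' + b'cde' + a'd'ef + a'def' + a'ce' + a'b'e'f' + ac'd'e' + ac'def + abd' + abc'e'f'

11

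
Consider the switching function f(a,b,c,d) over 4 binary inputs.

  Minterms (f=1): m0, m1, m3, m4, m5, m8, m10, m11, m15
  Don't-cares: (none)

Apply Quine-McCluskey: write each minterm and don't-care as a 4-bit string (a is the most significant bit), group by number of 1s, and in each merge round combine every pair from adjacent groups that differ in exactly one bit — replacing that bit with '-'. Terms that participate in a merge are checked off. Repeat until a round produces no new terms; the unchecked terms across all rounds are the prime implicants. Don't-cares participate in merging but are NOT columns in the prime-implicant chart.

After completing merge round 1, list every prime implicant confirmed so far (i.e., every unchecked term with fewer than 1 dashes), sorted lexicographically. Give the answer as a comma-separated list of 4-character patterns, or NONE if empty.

NONE

size-2^0 implicants → 0000(✓)  0001(✓)  0011(✓)  0100(✓)  0101(✓)  1000(✓)  1010(✓)  1011(✓)  1111(✓)
size-2^1 implicants → -000  -011  0-00(✓)  0-01(✓)  00-1  000-(✓)  010-(✓)  1-11  10-0  101-
size-2^2 implicants → 0-0-
Unchecked terms (primes): -000, -011, 0-0-, 00-1, 1-11, 10-0, 101-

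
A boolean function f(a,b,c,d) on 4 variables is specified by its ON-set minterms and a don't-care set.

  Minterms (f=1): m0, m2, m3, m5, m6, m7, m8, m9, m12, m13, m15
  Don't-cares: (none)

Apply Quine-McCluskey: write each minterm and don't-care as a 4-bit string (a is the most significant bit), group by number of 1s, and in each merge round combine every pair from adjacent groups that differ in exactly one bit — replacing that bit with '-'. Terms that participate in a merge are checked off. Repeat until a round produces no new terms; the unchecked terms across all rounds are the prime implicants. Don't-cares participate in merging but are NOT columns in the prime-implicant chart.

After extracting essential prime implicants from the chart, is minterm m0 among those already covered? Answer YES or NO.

[col 0] 0000*, 0010*, 0011*, 0101*, 0110*, 0111*, 1000*, 1001*, 1100*, 1101*, 1111*
[col 1] -000, -101*, -111*, 0-10*, 0-11*, 00-0, 001-*, 01-1*, 011-*, 1-00*, 1-01*, 100-*, 11-1*, 110-*
[col 2] -1-1, 0-1-, 1-0-
Prime implicants: -000, -1-1, 0-1-, 00-0, 1-0-
PI chart (minterm → PIs covering it):
  0 | -000,00-0
  2 | 0-1-,00-0
  3 | 0-1-  (sole → essential)
  5 | -1-1  (sole → essential)
  6 | 0-1-  (sole → essential)
  7 | -1-1,0-1-
  8 | -000,1-0-
  9 | 1-0-  (sole → essential)
  12 | 1-0-  (sole → essential)
  13 | -1-1,1-0-
  15 | -1-1  (sole → essential)
Essential prime implicants: -1-1, 0-1-, 1-0-

NO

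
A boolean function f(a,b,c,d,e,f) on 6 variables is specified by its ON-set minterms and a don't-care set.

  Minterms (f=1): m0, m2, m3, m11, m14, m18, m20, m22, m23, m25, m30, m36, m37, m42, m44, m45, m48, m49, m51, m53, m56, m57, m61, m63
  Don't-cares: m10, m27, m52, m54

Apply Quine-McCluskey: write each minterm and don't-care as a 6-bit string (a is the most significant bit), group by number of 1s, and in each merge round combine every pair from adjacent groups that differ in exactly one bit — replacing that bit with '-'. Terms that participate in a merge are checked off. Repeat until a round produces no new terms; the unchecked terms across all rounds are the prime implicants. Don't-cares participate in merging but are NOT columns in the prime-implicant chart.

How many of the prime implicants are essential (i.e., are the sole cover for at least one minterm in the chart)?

size-2^0 implicants → 000000(✓)  000010(✓)  000011(✓)  001010(✓)  001011(✓)  001110(✓)  010010(✓)  010100(✓)  010110(✓)  010111(✓)  011001(✓)  011011(✓)  011110(✓)  100100(✓)  100101(✓)  101010(✓)  101100(✓)  101101(✓)  110000(✓)  110001(✓)  110011(✓)  110100(✓)  110101(✓)  110110(✓)  111000(✓)  111001(✓)  111101(✓)  111111(✓)
size-2^1 implicants → -01010  -10100(✓)  -10110(✓)  -11001  0-0010  0-1011  0-1110  00-010(✓)  00-011(✓)  0000-0  00001-(✓)  001-10  00101-(✓)  01-110  010-10  0101-0(✓)  01011-  0110-1  1-0100(✓)  1-0101(✓)  1-1101(✓)  10-100(✓)  10-101(✓)  10010-(✓)  10110-(✓)  11-000(✓)  11-001(✓)  11-101(✓)  110-00(✓)  110-01(✓)  1100-1  11000-(✓)  1101-0(✓)  11010-(✓)  111-01(✓)  11100-(✓)  1111-1
size-2^2 implicants → -101-0  00-01-  1--101  1-010-  10-10-  11--01  11-00-  110-0-
Unchecked terms (primes): -01010, -101-0, -11001, 0-0010, 0-1011, 0-1110, 00-01-, 0000-0, 001-10, 01-110, 010-10, 01011-, 0110-1, 1--101, 1-010-, 10-10-, 11--01, 11-00-, 110-0-, 1100-1, 1111-1
Minterm coverage:
  m0 ⊆ 0000-0 [E]
  m2 ⊆ 0-0010,00-01-,0000-0
  m3 ⊆ 00-01- [E]
  m11 ⊆ 0-1011,00-01-
  m14 ⊆ 0-1110,001-10
  m18 ⊆ 0-0010,010-10
  m20 ⊆ -101-0 [E]
  m22 ⊆ -101-0,01-110,010-10,01011-
  m23 ⊆ 01011- [E]
  m25 ⊆ -11001,0110-1
  m30 ⊆ 0-1110,01-110
  m36 ⊆ 1-010-,10-10-
  m37 ⊆ 1--101,1-010-,10-10-
  m42 ⊆ -01010 [E]
  m44 ⊆ 10-10- [E]
  m45 ⊆ 1--101,10-10-
  m48 ⊆ 11-00-,110-0-
  m49 ⊆ 11--01,11-00-,110-0-,1100-1
  m51 ⊆ 1100-1 [E]
  m53 ⊆ 1--101,1-010-,11--01,110-0-
  m56 ⊆ 11-00- [E]
  m57 ⊆ -11001,11--01,11-00-
  m61 ⊆ 1--101,11--01,1111-1
  m63 ⊆ 1111-1 [E]
E = {-01010, -101-0, 00-01-, 0000-0, 01011-, 10-10-, 11-00-, 1100-1, 1111-1}

9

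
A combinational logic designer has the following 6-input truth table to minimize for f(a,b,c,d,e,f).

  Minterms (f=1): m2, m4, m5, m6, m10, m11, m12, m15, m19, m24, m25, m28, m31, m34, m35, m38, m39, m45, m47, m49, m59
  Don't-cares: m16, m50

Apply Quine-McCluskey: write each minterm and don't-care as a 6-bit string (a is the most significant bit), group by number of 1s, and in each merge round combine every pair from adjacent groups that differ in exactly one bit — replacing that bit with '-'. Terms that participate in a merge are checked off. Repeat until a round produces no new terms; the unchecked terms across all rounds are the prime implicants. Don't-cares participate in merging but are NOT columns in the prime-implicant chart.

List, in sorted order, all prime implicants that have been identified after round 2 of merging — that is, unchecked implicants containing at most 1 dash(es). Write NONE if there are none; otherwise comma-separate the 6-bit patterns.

Round 0: 000010✓ 000100✓ 000101✓ 000110✓ 001010✓ 001011✓ 001100✓ 001111✓ 010000✓ 010011 011000✓ 011001✓ 011100✓ 011111✓ 100010✓ 100011✓ 100110✓ 100111✓ 101101✓ 101111✓ 110001 110010✓ 111011
Round 1: -00010✓ -00110✓ -01111 0-1100 0-1111 00-010 00-100 000-10✓ 0001-0 00010- 001-11 00101- 01-000 011-00 01100- 1-0010 10-111 100-10✓ 100-11✓ 10001-✓ 10011-✓ 1011-1
Round 2: -00-10 100-1-
PIs = {-00-10, -01111, 0-1100, 0-1111, 00-010, 00-100, 0001-0, 00010-, 001-11, 00101-, 01-000, 010011, 011-00, 01100-, 1-0010, 10-111, 100-1-, 1011-1, 110001, 111011}

-01111, 0-1100, 0-1111, 00-010, 00-100, 0001-0, 00010-, 001-11, 00101-, 01-000, 010011, 011-00, 01100-, 1-0010, 10-111, 1011-1, 110001, 111011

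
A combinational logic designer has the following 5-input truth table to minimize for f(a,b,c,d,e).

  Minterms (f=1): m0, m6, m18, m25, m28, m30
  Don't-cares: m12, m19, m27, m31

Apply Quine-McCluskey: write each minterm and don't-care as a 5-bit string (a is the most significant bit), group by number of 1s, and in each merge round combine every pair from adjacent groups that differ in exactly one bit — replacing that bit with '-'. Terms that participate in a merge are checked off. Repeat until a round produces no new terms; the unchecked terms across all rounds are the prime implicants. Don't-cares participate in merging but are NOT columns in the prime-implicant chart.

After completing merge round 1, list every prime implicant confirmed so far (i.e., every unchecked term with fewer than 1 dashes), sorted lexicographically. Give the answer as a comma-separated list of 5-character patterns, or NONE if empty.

size-2^0 implicants → 00000  00110  01100(✓)  10010(✓)  10011(✓)  11001(✓)  11011(✓)  11100(✓)  11110(✓)  11111(✓)
size-2^1 implicants → -1100  1-011  1001-  11-11  110-1  111-0  1111-
Unchecked terms (primes): -1100, 00000, 00110, 1-011, 1001-, 11-11, 110-1, 111-0, 1111-

00000, 00110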